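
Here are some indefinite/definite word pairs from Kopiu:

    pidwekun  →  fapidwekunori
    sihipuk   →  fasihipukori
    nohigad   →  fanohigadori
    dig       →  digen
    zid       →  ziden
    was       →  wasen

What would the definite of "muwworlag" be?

"muwworlag" has 3 vowels. The stems with 3 vowels (pidwekun → fapidwekunori, sihipuk → fasihipukori, nohigad → fanohigadori) add fa- … -ori around the stem.
The other pattern: stems with 1 vowel add -en.
So muwworlag → famuwworlagori.

famuwworlagori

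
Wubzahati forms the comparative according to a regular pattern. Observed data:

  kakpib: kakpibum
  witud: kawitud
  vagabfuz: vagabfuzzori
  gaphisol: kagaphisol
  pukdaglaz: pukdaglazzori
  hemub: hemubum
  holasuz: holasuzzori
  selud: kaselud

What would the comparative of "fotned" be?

"fotned" ends in -d. The stems ending in -d (witud → kawitud, selud → kaselud) add the prefix ka-.
The other patterns: stems ending in -b add -um; stems ending in -z double the final consonant and add -ori.
So fotned → kafotned.

kafotned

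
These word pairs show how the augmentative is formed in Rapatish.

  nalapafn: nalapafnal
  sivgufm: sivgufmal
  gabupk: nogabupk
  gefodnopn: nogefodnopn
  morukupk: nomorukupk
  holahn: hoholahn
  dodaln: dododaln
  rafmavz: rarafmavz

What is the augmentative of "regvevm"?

nalapafn and gefodnopn both end in -n yet inflect differently (nalapafnal, nogefodnopn), so the final letter is not what conditions the rule; the second-to-last letter is.
"regvevm" has second-to-last letter 'v'. The one such stem in the data (rafmavz → rarafmavz) repeats the first consonant+vowel as a prefix (as do holahn, dodaln), so the same rule applies.
So regvevm → reregvevm.

reregvevm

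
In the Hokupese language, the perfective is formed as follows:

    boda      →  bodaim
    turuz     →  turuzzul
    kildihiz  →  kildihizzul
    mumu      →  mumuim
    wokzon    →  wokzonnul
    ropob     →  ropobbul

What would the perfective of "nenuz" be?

mumu and turuz both have last vowel 'u' yet inflect differently (mumuim, turuzzul), so the last vowel is not what conditions the rule; whether the stem ends in a vowel or a consonant is.
"nenuz" ends in a consonant. The stems ending in a consonant (kildihiz → kildihizzul, turuz → turuzzul, wokzon → wokzonnul) double the final consonant and add -ul.
So nenuz → nenuzzul.

nenuzzul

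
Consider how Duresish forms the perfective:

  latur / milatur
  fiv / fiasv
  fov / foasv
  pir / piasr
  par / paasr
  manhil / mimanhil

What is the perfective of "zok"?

pir and latur both end in -r yet inflect differently (piasr, milatur), so the final letter is not what conditions the rule; the number of vowels is.
"zok" has 1 vowel. The stems with 1 vowel (pir → piasr, par → paasr, fov → foasv) insert -as- after the first vowel.
The other pattern: stems with 2 vowels add the prefix mi-.
So zok → zoask.

zoask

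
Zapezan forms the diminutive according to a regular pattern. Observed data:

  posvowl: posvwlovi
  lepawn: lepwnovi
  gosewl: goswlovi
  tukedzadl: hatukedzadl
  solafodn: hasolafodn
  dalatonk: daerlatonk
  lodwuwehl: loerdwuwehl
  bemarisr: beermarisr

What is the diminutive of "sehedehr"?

posvowl and tukedzadl both end in -l yet inflect differently (posvwlovi, hatukedzadl), so the final letter is not what conditions the rule; the second-to-last letter is.
"sehedehr" has second-to-last letter 'h'. The one such stem in the data (lodwuwehl → loerdwuwehl) inserts -er- after the first vowel (as do dalatonk, bemarisr), so the same rule applies.
The other patterns: stems whose second-to-last letter is 'w' delete the last vowel and add -ovi; stems whose second-to-last letter is 'd' add the prefix ha-.
So sehedehr → seerhedehr.

seerhedehr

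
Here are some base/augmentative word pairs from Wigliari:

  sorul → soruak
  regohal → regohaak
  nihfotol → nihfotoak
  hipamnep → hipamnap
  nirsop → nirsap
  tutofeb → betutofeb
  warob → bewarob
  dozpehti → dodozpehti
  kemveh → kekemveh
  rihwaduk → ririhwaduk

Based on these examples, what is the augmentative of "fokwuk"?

fofokwuk

nihfotol and nirsop both have last vowel 'o' yet inflect differently (nihfotoak, nirsap), so the last vowel is not what conditions the rule; the final letter is.
"fokwuk" ends in -k. The one such stem in the data (rihwaduk → ririhwaduk) repeats the first consonant+vowel as a prefix (as do dozpehti, kemveh), so the same rule applies.
So fokwuk → fofokwuk.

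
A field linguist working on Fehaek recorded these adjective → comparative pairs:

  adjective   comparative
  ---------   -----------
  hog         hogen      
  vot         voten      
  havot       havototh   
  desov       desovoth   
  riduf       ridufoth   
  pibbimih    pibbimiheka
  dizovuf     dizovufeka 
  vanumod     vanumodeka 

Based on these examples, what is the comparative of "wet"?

vot and havot both end in -t yet inflect differently (voten, havototh), so the final letter is not what conditions the rule; the number of vowels is.
"wet" has 1 vowel. The stems with 1 vowel (hog → hogen, vot → voten) add -en.
So wet → weten.

weten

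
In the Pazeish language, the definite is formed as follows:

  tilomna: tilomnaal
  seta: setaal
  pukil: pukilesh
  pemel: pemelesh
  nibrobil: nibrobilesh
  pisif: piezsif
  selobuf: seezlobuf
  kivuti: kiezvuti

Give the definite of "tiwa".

tiwaal

pukil and pisif both have last vowel 'i' yet inflect differently (pukilesh, piezsif), so the last vowel is not what conditions the rule; the final letter is.
"tiwa" ends in -a. The stems ending in -a (tilomna → tilomnaal, seta → setaal) add -al.
The other patterns: stems ending in -l add -esh; stems ending in -f or -i insert -ez- after the first vowel.
So tiwa → tiwaal.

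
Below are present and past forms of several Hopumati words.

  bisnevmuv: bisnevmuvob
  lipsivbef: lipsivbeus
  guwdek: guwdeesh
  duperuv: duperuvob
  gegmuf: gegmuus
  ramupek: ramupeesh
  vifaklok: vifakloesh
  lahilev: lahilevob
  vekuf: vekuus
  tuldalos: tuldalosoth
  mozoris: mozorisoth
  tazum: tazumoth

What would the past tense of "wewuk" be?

guwdek and lipsivbef both have last vowel 'e' yet inflect differently (guwdeesh, lipsivbeus), so the last vowel is not what conditions the rule; the final letter is.
"wewuk" ends in -k. The stems ending in -k (guwdek → guwdeesh, vifaklok → vifakloesh, ramupek → ramupeesh) drop the final letter and add -esh.
The other patterns: stems ending in -f drop the final letter and add -us; stems ending in -v add -ob; stems ending in -m or -s add -oth.
So wewuk → wewuesh.

wewuesh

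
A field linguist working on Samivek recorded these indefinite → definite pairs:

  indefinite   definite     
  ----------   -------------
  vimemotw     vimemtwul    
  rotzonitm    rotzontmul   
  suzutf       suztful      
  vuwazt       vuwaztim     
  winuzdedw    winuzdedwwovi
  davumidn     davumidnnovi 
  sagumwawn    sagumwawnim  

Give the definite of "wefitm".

vimemotw and winuzdedw both end in -w yet inflect differently (vimemtwul, winuzdedwwovi), so the final letter is not what conditions the rule; the second-to-last letter is.
"wefitm" has second-to-last letter 't'. The stems whose second-to-last letter is 't' (suzutf → suztful, vimemotw → vimemtwul, rotzonitm → rotzontmul) delete the last vowel and add -ul.
So wefitm → weftmul.

weftmul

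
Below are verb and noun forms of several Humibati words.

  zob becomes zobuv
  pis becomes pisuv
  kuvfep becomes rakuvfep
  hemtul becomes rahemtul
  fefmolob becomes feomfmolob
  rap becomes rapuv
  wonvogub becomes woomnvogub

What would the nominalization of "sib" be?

sibuv

"sib" has 1 vowel. The stems with 1 vowel (zob → zobuv, pis → pisuv, rap → rapuv) add -uv.
So sib → sibuv.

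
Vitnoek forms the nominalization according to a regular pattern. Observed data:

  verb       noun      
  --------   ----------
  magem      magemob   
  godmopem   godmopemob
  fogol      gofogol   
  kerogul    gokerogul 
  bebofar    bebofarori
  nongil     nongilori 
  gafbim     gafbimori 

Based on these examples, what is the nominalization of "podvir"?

podvirori

fogol and nongil both end in -l yet inflect differently (gofogol, nongilori), so the final letter is not what conditions the rule; the last vowel is.
"podvir" has last vowel 'i'. The stems whose last vowel is 'i' (nongil → nongilori, gafbim → gafbimori) add -ori.
The other patterns: stems whose last vowel is 'e' add -ob; stems whose last vowel is 'o' or 'u' add the prefix go-.
So podvir → podvirori.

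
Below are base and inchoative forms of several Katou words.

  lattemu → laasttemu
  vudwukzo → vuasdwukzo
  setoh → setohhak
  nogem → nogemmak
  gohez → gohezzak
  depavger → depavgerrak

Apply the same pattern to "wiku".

vudwukzo and setoh both have last vowel 'o' yet inflect differently (vuasdwukzo, setohhak), so the last vowel is not what conditions the rule; whether the stem ends in a vowel or a consonant is.
"wiku" ends in a vowel. The stems ending in a vowel (lattemu → laasttemu, vudwukzo → vuasdwukzo) insert -as- after the first vowel.
So wiku → wiasku.

wiasku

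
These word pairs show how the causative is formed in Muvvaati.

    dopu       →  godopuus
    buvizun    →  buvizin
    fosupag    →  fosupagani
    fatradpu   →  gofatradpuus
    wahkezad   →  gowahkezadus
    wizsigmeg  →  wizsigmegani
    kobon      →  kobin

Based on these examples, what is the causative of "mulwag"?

mulwagani

buvizun and fatradpu both have last vowel 'u' yet inflect differently (buvizin, gofatradpuus), so the last vowel is not what conditions the rule; the final letter is.
"mulwag" ends in -g. The stems ending in -g (wizsigmeg → wizsigmegani, fosupag → fosupagani) add -ani.
So mulwag → mulwagani.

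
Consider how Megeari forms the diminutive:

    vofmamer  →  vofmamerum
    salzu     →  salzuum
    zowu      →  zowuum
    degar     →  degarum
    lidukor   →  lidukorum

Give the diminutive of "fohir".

Every pair shown (vofmamer → vofmamerum, salzu → salzuum, zowu → zowuum, …) follows the same rule: add -um.
So fohir → fohirum.

fohirum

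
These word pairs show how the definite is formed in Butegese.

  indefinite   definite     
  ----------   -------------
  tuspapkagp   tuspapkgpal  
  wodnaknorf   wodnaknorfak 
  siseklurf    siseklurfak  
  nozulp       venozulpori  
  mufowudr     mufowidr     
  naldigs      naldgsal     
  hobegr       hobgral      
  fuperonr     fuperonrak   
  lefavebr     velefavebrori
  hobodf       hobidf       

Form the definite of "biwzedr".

hobegr and mufowudr both end in -r yet inflect differently (hobgral, mufowidr), so the final letter is not what conditions the rule; the second-to-last letter is.
"biwzedr" has second-to-last letter 'd'. The stems whose second-to-last letter is 'd' (hobodf → hobidf, mufowudr → mufowidr) change the last vowel to 'i'.
So biwzedr → biwzidr.

biwzidr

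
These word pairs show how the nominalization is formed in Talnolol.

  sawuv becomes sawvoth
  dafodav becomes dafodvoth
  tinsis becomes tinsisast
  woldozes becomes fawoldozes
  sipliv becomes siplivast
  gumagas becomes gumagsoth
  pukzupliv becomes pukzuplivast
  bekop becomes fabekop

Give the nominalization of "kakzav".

"kakzav" has last vowel 'a'. The stems whose last vowel is 'a' (dafodav → dafodvoth, gumagas → gumagsoth) delete the last vowel and add -oth.
The other patterns: stems whose last vowel is 'e' or 'o' add the prefix fa-; stems whose last vowel is 'i' add -ast.
So kakzav → kakzvoth.

kakzvoth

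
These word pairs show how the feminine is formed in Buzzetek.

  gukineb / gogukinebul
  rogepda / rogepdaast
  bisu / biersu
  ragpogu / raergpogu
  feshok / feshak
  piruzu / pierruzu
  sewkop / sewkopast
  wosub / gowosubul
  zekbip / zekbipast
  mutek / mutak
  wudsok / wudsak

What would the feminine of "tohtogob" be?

gotohtogobul

"tohtogob" ends in -b. The stems ending in -b (wosub → gowosubul, gukineb → gogukinebul) add go- … -ul around the stem.
The other patterns: stems ending in -k change the last vowel to 'a'; stems ending in -u insert -er- after the first vowel; stems ending in -a or -p add -ast.
So tohtogob → gotohtogobul.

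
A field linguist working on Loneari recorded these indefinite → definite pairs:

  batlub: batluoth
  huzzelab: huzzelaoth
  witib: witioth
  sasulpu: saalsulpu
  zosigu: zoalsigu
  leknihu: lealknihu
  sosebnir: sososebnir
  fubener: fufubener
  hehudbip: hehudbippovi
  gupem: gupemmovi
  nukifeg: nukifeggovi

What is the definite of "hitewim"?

hitewimmovi

batlub and sasulpu both have last vowel 'u' yet inflect differently (batluoth, saalsulpu), so the last vowel is not what conditions the rule; the final letter is.
"hitewim" ends in -m. The one such stem in the data (gupem → gupemmovi) doubles the final consonant and adds -ovi (as do hehudbip, nukifeg), so the same rule applies.
So hitewim → hitewimmovi.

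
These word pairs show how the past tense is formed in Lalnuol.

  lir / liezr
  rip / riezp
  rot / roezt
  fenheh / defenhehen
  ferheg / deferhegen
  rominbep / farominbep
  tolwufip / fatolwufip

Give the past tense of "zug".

"zug" has 1 vowel. The stems with 1 vowel (lir → liezr, rip → riezp, rot → roezt) insert -ez- after the first vowel.
So zug → zuezg.

zuezg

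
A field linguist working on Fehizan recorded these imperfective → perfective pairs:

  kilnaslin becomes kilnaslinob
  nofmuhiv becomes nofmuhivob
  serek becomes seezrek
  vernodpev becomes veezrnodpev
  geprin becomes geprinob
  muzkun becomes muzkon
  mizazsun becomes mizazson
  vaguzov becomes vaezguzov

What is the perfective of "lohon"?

loezhon

muzkun and geprin both end in -n yet inflect differently (muzkon, geprinob), so the final letter is not what conditions the rule; the last vowel is.
"lohon" has last vowel 'o'. The one such stem in the data (vaguzov → vaezguzov) inserts -ez- after the first vowel (as do vernodpev, serek), so the same rule applies.
The other patterns: stems whose last vowel is 'u' change the last vowel to 'o'; stems whose last vowel is 'i' add -ob.
So lohon → loezhon.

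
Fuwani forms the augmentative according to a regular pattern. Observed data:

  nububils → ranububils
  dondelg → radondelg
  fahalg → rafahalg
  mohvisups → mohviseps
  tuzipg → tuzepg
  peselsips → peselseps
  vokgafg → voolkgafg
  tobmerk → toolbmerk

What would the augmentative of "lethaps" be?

letheps

nububils and mohvisups both end in -s yet inflect differently (ranububils, mohviseps), so the final letter is not what conditions the rule; the second-to-last letter is.
"lethaps" has second-to-last letter 'p'. The stems whose second-to-last letter is 'p' (mohvisups → mohviseps, tuzipg → tuzepg, peselsips → peselseps) change the last vowel to 'e'.
So lethaps → letheps.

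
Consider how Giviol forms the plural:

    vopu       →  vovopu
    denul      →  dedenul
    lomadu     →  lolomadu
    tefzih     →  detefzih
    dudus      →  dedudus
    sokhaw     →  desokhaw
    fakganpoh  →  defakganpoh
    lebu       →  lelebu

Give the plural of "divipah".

dedivipah

vopu and dudus both have last vowel 'u' yet inflect differently (vovopu, dedudus), so the last vowel is not what conditions the rule; the final letter is.
"divipah" ends in -h. The stems ending in -h (tefzih → detefzih, fakganpoh → defakganpoh) add the prefix de-.
The other pattern: stems ending in -l or -u repeat the first consonant+vowel as a prefix.
So divipah → dedivipah.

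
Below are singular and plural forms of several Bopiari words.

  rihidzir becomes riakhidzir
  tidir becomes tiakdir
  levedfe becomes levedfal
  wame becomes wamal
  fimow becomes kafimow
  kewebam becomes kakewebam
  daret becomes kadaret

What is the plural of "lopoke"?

levedfe and daret both have last vowel 'e' yet inflect differently (levedfal, kadaret), so the last vowel is not what conditions the rule; the final letter is.
"lopoke" ends in -e. The stems ending in -e (levedfe → levedfal, wame → wamal) drop the final letter and add -al.
So lopoke → lopokal.

lopokal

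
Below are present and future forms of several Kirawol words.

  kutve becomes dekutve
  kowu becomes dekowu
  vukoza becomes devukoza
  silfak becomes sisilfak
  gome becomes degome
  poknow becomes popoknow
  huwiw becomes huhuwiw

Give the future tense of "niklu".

deniklu

vukoza and silfak both have last vowel 'a' yet inflect differently (devukoza, sisilfak), so the last vowel is not what conditions the rule; whether the stem ends in a vowel or a consonant is.
"niklu" ends in a vowel. The stems ending in a vowel (vukoza → devukoza, kowu → dekowu, gome → degome) add the prefix de-.
So niklu → deniklu.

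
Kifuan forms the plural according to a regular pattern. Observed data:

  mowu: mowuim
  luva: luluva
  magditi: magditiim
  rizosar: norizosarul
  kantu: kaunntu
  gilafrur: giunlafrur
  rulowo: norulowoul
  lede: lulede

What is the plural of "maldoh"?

maldohim

"maldoh" begins with m-. The stems beginning with m- (magditi → magditiim, mowu → mowuim) add -im.
The other patterns: stems beginning with l- add the prefix lu-; stems beginning with r- add no- … -ul around the stem; stems beginning with g- or k- insert -un- after the first vowel.
So maldoh → maldohim.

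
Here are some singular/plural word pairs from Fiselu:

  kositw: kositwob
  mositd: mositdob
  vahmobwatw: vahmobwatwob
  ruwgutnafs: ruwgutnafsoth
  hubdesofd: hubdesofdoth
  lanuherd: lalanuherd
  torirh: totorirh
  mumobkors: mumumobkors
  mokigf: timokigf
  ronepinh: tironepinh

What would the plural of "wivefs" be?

mositd and hubdesofd both end in -d yet inflect differently (mositdob, hubdesofdoth), so the final letter is not what conditions the rule; the second-to-last letter is.
"wivefs" has second-to-last letter 'f'. The stems whose second-to-last letter is 'f' (ruwgutnafs → ruwgutnafsoth, hubdesofd → hubdesofdoth) add -oth.
The other patterns: stems whose second-to-last letter is 't' add -ob; stems whose second-to-last letter is 'r' repeat the first consonant+vowel as a prefix; stems whose second-to-last letter is 'g' or 'n' add the prefix ti-.
So wivefs → wivefsoth.

wivefsoth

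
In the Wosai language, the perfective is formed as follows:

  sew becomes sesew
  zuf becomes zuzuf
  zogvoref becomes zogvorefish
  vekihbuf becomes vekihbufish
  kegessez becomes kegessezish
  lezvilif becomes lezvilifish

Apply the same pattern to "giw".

zogvoref and zuf both end in -f yet inflect differently (zogvorefish, zuzuf), so the final letter is not what conditions the rule; the number of vowels is.
"giw" has 1 vowel. The stems with 1 vowel (sew → sesew, zuf → zuzuf) repeat the first consonant+vowel as a prefix.
The other pattern: stems with 3 vowels add -ish.
So giw → gigiw.

gigiw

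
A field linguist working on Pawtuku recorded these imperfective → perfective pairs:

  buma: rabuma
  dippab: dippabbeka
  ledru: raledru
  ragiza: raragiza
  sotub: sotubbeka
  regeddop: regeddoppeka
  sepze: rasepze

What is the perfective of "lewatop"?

lewatoppeka

ledru and sotub both have last vowel 'u' yet inflect differently (raledru, sotubbeka), so the last vowel is not what conditions the rule; whether the stem ends in a vowel or a consonant is.
"lewatop" ends in a consonant. The stems ending in a consonant (sotub → sotubbeka, regeddop → regeddoppeka, dippab → dippabbeka) double the final consonant and add -eka.
So lewatop → lewatoppeka.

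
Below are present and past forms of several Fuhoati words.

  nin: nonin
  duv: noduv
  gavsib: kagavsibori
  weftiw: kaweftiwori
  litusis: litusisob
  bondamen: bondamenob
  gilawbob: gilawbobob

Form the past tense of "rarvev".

kararvevori

nin and bondamen both end in -n yet inflect differently (nonin, bondamenob), so the final letter is not what conditions the rule; the number of vowels is.
"rarvev" has 2 vowels. The stems with 2 vowels (gavsib → kagavsibori, weftiw → kaweftiwori) add ka- … -ori around the stem.
The other patterns: stems with 1 vowel add the prefix no-; stems with 3 vowels add -ob.
So rarvev → kararvevori.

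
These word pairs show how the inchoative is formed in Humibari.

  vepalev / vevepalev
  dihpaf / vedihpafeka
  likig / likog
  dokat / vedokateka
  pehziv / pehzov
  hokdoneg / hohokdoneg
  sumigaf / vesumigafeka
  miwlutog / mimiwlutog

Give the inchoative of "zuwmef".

pehziv and vepalev both end in -v yet inflect differently (pehzov, vevepalev), so the final letter is not what conditions the rule; the last vowel is.
"zuwmef" has last vowel 'e'. The stems whose last vowel is 'e' (vepalev → vevepalev, hokdoneg → hohokdoneg) repeat the first consonant+vowel as a prefix.
The other patterns: stems whose last vowel is 'a' add ve- … -eka around the stem; stems whose last vowel is 'i' change the last vowel to 'o'.
So zuwmef → zuzuwmef.

zuzuwmef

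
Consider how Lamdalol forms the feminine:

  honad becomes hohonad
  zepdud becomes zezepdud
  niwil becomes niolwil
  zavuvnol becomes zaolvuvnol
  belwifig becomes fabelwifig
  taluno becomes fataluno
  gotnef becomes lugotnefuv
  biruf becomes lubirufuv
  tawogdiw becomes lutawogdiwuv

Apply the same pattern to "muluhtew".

lumuluhtewuv

niwil and belwifig both have last vowel 'i' yet inflect differently (niolwil, fabelwifig), so the last vowel is not what conditions the rule; the final letter is.
"muluhtew" ends in -w. The one such stem in the data (tawogdiw → lutawogdiwuv) adds lu- … -uv around the stem, so the same rule applies.
The other patterns: stems ending in -d repeat the first consonant+vowel as a prefix; stems ending in -l insert -ol- after the first vowel; stems ending in -g or -o add the prefix fa-.
So muluhtew → lumuluhtewuv.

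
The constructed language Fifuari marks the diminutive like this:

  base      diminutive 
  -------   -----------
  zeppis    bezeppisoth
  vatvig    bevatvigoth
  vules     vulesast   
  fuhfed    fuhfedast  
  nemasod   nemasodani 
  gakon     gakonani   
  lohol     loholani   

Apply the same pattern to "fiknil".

zeppis and vules both end in -s yet inflect differently (bezeppisoth, vulesast), so the final letter is not what conditions the rule; the last vowel is.
"fiknil" has last vowel 'i'. The stems whose last vowel is 'i' (zeppis → bezeppisoth, vatvig → bevatvigoth) add be- … -oth around the stem.
The other patterns: stems whose last vowel is 'e' add -ast; stems whose last vowel is 'o' add -ani.
So fiknil → befikniloth.

befikniloth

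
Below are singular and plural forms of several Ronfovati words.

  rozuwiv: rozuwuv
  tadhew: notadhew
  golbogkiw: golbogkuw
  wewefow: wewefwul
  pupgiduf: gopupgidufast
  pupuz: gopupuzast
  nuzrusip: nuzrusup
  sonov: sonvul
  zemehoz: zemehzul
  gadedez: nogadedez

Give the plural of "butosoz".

butoszul

"butosoz" has last vowel 'o'. The stems whose last vowel is 'o' (wewefow → wewefwul, sonov → sonvul, zemehoz → zemehzul) delete the last vowel and add -ul.
The other patterns: stems whose last vowel is 'e' add the prefix no-; stems whose last vowel is 'u' add go- … -ast around the stem; stems whose last vowel is 'i' change the last vowel to 'u'.
So butosoz → butoszul.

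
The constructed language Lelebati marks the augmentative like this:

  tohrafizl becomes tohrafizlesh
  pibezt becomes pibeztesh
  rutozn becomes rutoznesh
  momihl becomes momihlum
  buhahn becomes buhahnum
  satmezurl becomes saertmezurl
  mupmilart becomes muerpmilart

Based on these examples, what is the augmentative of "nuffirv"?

"nuffirv" has second-to-last letter 'r'. The stems whose second-to-last letter is 'r' (satmezurl → saertmezurl, mupmilart → muerpmilart) insert -er- after the first vowel.
The other patterns: stems whose second-to-last letter is 'z' add -esh; stems whose second-to-last letter is 'h' add -um.
So nuffirv → nuerffirv.

nuerffirv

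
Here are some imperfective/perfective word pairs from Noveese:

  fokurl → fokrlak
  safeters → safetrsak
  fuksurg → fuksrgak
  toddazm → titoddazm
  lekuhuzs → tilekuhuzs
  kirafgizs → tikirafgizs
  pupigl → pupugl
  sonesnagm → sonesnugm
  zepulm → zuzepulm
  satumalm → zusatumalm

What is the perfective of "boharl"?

safeters and lekuhuzs both end in -s yet inflect differently (safetrsak, tilekuhuzs), so the final letter is not what conditions the rule; the second-to-last letter is.
"boharl" has second-to-last letter 'r'. The stems whose second-to-last letter is 'r' (fokurl → fokrlak, safeters → safetrsak, fuksurg → fuksrgak) delete the last vowel and add -ak.
So boharl → bohrlak.

bohrlak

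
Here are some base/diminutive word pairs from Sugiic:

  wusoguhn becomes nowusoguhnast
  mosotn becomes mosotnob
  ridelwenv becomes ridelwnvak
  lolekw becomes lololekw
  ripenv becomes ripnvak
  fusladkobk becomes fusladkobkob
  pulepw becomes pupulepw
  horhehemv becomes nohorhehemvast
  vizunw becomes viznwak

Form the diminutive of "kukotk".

ripenv and horhehemv both end in -v yet inflect differently (ripnvak, nohorhehemvast), so the final letter is not what conditions the rule; the second-to-last letter is.
"kukotk" has second-to-last letter 't'. The one such stem in the data (mosotn → mosotnob) adds -ob, so the same rule applies.
So kukotk → kukotkob.

kukotkob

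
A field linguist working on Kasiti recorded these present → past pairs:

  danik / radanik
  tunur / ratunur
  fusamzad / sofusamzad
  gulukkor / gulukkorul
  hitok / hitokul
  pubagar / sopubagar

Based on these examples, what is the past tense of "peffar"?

"peffar" has last vowel 'a'. The stems whose last vowel is 'a' (pubagar → sopubagar, fusamzad → sofusamzad) add the prefix so-.
So peffar → sopeffar.

sopeffar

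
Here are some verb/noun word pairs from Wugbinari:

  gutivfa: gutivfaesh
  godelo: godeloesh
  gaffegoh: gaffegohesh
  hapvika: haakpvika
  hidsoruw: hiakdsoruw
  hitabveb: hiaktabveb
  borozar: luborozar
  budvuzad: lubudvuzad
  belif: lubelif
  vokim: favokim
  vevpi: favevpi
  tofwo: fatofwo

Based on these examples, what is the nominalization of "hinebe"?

hiaknebe

gutivfa and hapvika both end in -a yet inflect differently (gutivfaesh, haakpvika), so the final letter is not what conditions the rule; the first letter is.
"hinebe" begins with h-. The stems beginning with h- (hapvika → haakpvika, hidsoruw → hiakdsoruw, hitabveb → hiaktabveb) insert -ak- after the first vowel.
So hinebe → hiaknebe.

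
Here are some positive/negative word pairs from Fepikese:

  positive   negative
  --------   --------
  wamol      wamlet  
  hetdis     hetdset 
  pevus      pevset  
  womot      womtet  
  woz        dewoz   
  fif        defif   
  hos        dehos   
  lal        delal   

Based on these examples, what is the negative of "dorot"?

dortet

hetdis and hos both end in -s yet inflect differently (hetdset, dehos), so the final letter is not what conditions the rule; the number of vowels is.
"dorot" has 2 vowels. The stems with 2 vowels (wamol → wamlet, hetdis → hetdset, pevus → pevset) delete the last vowel and add -et.
The other pattern: stems with 1 vowel add the prefix de-.
So dorot → dortet.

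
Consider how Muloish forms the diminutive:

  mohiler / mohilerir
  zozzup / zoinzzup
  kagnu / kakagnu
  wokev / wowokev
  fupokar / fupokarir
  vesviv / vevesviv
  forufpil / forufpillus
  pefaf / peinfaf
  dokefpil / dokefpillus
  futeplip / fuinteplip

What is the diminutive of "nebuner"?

nebunerir

"nebuner" ends in -r. The stems ending in -r (mohiler → mohilerir, fupokar → fupokarir) add -ir.
So nebuner → nebunerir.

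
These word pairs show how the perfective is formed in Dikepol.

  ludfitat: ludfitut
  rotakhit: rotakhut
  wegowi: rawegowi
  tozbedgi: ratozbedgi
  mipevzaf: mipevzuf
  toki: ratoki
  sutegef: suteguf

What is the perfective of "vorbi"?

ravorbi

toki and rotakhit both have last vowel 'i' yet inflect differently (ratoki, rotakhut), so the last vowel is not what conditions the rule; the final letter is.
"vorbi" ends in -i. The stems ending in -i (toki → ratoki, wegowi → rawegowi, tozbedgi → ratozbedgi) add the prefix ra-.
The other pattern: stems ending in -f or -t change the last vowel to 'u'.
So vorbi → ravorbi.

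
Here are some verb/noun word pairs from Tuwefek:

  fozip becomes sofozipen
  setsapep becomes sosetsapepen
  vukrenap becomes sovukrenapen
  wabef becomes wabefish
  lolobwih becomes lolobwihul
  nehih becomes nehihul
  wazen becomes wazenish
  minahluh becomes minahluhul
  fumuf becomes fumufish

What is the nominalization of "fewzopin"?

fewzopinish

"fewzopin" ends in -n. The one such stem in the data (wazen → wazenish) adds -ish, so the same rule applies.
So fewzopin → fewzopinish.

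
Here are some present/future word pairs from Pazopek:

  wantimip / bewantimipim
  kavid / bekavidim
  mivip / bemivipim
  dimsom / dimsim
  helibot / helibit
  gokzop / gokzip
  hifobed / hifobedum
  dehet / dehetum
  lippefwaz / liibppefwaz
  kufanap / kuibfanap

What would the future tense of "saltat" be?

saibltat

wantimip and gokzop both end in -p yet inflect differently (bewantimipim, gokzip), so the final letter is not what conditions the rule; the last vowel is.
"saltat" has last vowel 'a'. The stems whose last vowel is 'a' (lippefwaz → liibppefwaz, kufanap → kuibfanap) insert -ib- after the first vowel.
The other patterns: stems whose last vowel is 'i' add be- … -im around the stem; stems whose last vowel is 'o' change the last vowel to 'i'; stems whose last vowel is 'e' add -um.
So saltat → saibltat.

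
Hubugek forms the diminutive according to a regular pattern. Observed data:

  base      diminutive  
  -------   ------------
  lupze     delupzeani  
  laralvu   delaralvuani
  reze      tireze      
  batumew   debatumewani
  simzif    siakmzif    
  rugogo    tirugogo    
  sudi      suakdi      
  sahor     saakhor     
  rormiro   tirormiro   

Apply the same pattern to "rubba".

"rubba" begins with r-. The stems beginning with r- (rugogo → tirugogo, rormiro → tirormiro, reze → tireze) add the prefix ti-.
So rubba → tirubba.

tirubba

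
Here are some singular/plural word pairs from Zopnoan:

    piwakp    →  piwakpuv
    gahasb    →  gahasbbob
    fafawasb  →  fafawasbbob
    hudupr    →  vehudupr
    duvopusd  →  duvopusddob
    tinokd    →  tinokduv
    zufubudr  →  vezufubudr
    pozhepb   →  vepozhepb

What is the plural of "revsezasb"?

tinokd and duvopusd both end in -d yet inflect differently (tinokduv, duvopusddob), so the final letter is not what conditions the rule; the second-to-last letter is.
"revsezasb" has second-to-last letter 's'. The stems whose second-to-last letter is 's' (duvopusd → duvopusddob, fafawasb → fafawasbbob, gahasb → gahasbbob) double the final consonant and add -ob.
The other patterns: stems whose second-to-last letter is 'k' add -uv; stems whose second-to-last letter is 'd' or 'p' add the prefix ve-.
So revsezasb → revsezasbbob.

revsezasbbob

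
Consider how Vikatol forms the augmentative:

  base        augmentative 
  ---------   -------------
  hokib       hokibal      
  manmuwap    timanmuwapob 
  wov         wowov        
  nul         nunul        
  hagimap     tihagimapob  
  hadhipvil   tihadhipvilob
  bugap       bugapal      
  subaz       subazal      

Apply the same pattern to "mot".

momot

nul and hadhipvil both end in -l yet inflect differently (nunul, tihadhipvilob), so the final letter is not what conditions the rule; the number of vowels is.
"mot" has 1 vowel. The stems with 1 vowel (wov → wowov, nul → nunul) repeat the first consonant+vowel as a prefix.
The other patterns: stems with 2 vowels add -al; stems with 3 vowels add ti- … -ob around the stem.
So mot → momot.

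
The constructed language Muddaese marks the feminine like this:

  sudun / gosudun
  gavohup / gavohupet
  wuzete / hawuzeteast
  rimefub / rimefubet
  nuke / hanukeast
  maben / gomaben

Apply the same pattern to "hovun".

gohovun

maben and wuzete both have last vowel 'e' yet inflect differently (gomaben, hawuzeteast), so the last vowel is not what conditions the rule; the final letter is.
"hovun" ends in -n. The stems ending in -n (sudun → gosudun, maben → gomaben) add the prefix go-.
So hovun → gohovun.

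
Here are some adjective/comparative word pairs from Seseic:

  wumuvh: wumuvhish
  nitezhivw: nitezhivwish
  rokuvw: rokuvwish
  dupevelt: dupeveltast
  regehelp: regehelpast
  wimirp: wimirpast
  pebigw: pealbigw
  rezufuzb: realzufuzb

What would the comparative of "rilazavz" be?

nitezhivw and pebigw both end in -w yet inflect differently (nitezhivwish, pealbigw), so the final letter is not what conditions the rule; the second-to-last letter is.
"rilazavz" has second-to-last letter 'v'. The stems whose second-to-last letter is 'v' (wumuvh → wumuvhish, nitezhivw → nitezhivwish, rokuvw → rokuvwish) add -ish.
So rilazavz → rilazavzish.

rilazavzish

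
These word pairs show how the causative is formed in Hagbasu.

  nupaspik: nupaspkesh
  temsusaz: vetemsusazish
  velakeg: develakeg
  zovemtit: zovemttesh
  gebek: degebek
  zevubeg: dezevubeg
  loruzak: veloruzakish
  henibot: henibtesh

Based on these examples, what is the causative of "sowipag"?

vesowipagish

"sowipag" has last vowel 'a'. The stems whose last vowel is 'a' (temsusaz → vetemsusazish, loruzak → veloruzakish) add ve- … -ish around the stem.
So sowipag → vesowipagish.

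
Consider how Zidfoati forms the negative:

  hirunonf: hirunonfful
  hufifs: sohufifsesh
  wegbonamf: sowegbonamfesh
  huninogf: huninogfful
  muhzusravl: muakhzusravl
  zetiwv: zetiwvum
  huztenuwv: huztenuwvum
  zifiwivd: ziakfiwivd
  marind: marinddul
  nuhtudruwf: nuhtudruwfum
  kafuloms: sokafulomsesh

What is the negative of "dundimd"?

"dundimd" has second-to-last letter 'm'. The stems whose second-to-last letter is 'm' (kafuloms → sokafulomsesh, wegbonamf → sowegbonamfesh) add so- … -esh around the stem.
So dundimd → sodundimdesh.

sodundimdesh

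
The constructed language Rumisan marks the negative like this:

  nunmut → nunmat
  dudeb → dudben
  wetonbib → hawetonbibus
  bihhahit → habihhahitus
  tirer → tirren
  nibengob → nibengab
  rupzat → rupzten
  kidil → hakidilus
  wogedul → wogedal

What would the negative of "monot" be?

dudeb and wetonbib both end in -b yet inflect differently (dudben, hawetonbibus), so the final letter is not what conditions the rule; the last vowel is.
"monot" has last vowel 'o'. The one such stem in the data (nibengob → nibengab) changes the last vowel to 'a' (as do nunmut, wogedul), so the same rule applies.
The other patterns: stems whose last vowel is 'a' or 'e' delete the last vowel and add -en; stems whose last vowel is 'i' add ha- … -us around the stem.
So monot → monat.

monat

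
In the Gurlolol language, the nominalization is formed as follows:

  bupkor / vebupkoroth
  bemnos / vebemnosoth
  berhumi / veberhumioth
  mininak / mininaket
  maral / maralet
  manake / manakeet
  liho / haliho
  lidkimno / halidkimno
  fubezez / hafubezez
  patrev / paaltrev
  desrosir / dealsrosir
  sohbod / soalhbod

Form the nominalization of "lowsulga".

halowsulga

bupkor and desrosir both end in -r yet inflect differently (vebupkoroth, dealsrosir), so the final letter is not what conditions the rule; the first letter is.
"lowsulga" begins with l-. The stems beginning with l- (liho → haliho, lidkimno → halidkimno) add the prefix ha-.
So lowsulga → halowsulga.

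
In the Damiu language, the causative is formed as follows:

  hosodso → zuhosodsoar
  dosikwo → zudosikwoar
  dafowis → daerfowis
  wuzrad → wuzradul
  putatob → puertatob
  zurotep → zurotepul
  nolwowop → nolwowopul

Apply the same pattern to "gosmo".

dosikwo and nolwowop both have last vowel 'o' yet inflect differently (zudosikwoar, nolwowopul), so the last vowel is not what conditions the rule; the final letter is.
"gosmo" ends in -o. The stems ending in -o (dosikwo → zudosikwoar, hosodso → zuhosodsoar) add zu- … -ar around the stem.
The other patterns: stems ending in -d or -p add -ul; stems ending in -b or -s insert -er- after the first vowel.
So gosmo → zugosmoar.

zugosmoar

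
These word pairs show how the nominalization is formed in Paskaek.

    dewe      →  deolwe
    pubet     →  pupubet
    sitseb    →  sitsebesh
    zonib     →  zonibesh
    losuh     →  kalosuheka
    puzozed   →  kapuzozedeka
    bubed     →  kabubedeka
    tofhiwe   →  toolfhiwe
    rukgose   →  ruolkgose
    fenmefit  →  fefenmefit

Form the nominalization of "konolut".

kokonolut

sitseb and dewe both have last vowel 'e' yet inflect differently (sitsebesh, deolwe), so the last vowel is not what conditions the rule; the final letter is.
"konolut" ends in -t. The stems ending in -t (pubet → pupubet, fenmefit → fefenmefit) repeat the first consonant+vowel as a prefix.
The other patterns: stems ending in -b add -esh; stems ending in -e insert -ol- after the first vowel; stems ending in -d or -h add ka- … -eka around the stem.
So konolut → kokonolut.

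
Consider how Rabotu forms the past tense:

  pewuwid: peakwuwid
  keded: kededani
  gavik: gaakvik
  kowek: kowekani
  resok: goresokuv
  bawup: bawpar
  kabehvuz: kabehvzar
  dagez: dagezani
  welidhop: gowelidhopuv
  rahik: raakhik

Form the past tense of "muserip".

muakserip

keded and pewuwid both end in -d yet inflect differently (kededani, peakwuwid), so the final letter is not what conditions the rule; the last vowel is.
"muserip" has last vowel 'i'. The stems whose last vowel is 'i' (pewuwid → peakwuwid, rahik → raakhik, gavik → gaakvik) insert -ak- after the first vowel.
The other patterns: stems whose last vowel is 'e' add -ani; stems whose last vowel is 'o' add go- … -uv around the stem; stems whose last vowel is 'u' delete the last vowel and add -ar.
So muserip → muakserip.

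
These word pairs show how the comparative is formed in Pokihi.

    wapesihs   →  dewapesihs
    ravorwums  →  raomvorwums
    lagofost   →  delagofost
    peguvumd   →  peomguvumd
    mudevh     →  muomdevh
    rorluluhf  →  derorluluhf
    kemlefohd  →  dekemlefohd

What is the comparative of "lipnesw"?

kemlefohd and peguvumd both end in -d yet inflect differently (dekemlefohd, peomguvumd), so the final letter is not what conditions the rule; the second-to-last letter is.
"lipnesw" has second-to-last letter 's'. The one such stem in the data (lagofost → delagofost) adds the prefix de-, so the same rule applies.
So lipnesw → delipnesw.

delipnesw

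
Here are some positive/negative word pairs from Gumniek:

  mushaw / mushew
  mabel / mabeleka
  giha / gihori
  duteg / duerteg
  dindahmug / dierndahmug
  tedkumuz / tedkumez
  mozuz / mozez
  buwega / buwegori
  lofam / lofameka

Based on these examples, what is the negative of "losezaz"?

losezez

duteg and mabel both have last vowel 'e' yet inflect differently (duerteg, mabeleka), so the last vowel is not what conditions the rule; the final letter is.
"losezaz" ends in -z. The stems ending in -z (tedkumuz → tedkumez, mozuz → mozez) change the last vowel to 'e'.
So losezaz → losezez.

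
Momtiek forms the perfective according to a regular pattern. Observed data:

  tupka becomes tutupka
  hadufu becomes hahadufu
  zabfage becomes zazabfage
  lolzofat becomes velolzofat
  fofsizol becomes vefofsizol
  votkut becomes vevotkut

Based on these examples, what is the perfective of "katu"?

votkut and hadufu both have last vowel 'u' yet inflect differently (vevotkut, hahadufu), so the last vowel is not what conditions the rule; whether the stem ends in a vowel or a consonant is.
"katu" ends in a vowel. The stems ending in a vowel (hadufu → hahadufu, tupka → tutupka, zabfage → zazabfage) repeat the first consonant+vowel as a prefix.
The other pattern: stems ending in a consonant add the prefix ve-.
So katu → kakatu.

kakatu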